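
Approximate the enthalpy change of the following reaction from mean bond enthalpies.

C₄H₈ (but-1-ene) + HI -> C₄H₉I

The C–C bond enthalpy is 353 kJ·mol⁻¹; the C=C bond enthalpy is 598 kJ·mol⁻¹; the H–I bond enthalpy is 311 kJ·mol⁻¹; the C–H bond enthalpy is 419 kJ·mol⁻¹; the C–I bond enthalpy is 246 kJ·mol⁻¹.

ΔH ≈ −109 kJ

Bonds broken (reactants):
  C–C: 2 × 353 = 706
  C–H: 8 × 419 = 3352
  C=C: 1 × 598 = 598
  H–I: 1 × 311 = 311
  Σ(broken) = 4967 kJ
Bonds formed (products):
  C–C: 3 × 353 = 1059
  C–H: 9 × 419 = 3771
  C–I: 1 × 246 = 246
  Σ(formed) = 5076 kJ
ΔH = Σ(broken) − Σ(formed) = 4967 − 5076 = −109 kJ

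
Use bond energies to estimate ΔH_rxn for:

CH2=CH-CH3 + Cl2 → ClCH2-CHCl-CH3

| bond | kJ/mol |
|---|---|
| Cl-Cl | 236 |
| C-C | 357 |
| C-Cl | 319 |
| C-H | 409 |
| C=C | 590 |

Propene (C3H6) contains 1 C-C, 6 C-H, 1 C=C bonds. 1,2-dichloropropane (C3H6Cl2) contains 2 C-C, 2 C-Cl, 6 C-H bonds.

Bonds broken (reactants):
  C-C: 1 × 357 = 357
  C-H: 6 × 409 = 2454
  C=C: 1 × 590 = 590
  Cl-Cl: 1 × 236 = 236
  Σ(broken) = 3637 kJ
Bonds formed (products):
  C-C: 2 × 357 = 714
  C-Cl: 2 × 319 = 638
  C-H: 6 × 409 = 2454
  Σ(formed) = 3806 kJ
ΔH = Σ(broken) − Σ(formed) = 3637 − 3806 = −169 kJ

ΔH ≈ −169 kJ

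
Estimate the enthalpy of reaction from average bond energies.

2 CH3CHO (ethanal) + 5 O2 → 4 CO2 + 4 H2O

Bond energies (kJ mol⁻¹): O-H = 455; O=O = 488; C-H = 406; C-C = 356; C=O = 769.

ΔH ≈ −1854 kJ

Bonds broken (reactants):
  C-C: 2 × 356 = 712
  C-H: 8 × 406 = 3248
  C=O: 2 × 769 = 1538
  O=O: 5 × 488 = 2440
  Σ(broken) = 7938 kJ
Bonds formed (products):
  C=O: 8 × 769 = 6152
  O-H: 8 × 455 = 3640
  Σ(formed) = 9792 kJ
ΔH = Σ(broken) − Σ(formed) = 7938 − 9792 = −1854 kJ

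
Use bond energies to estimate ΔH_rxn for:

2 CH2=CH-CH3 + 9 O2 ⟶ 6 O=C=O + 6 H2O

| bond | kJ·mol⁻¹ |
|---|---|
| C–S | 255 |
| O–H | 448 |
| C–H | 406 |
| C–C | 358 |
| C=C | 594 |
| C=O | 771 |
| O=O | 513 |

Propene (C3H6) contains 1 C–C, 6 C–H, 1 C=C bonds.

ΔH ≈ −3235 kJ

Bonds broken (reactants):
  C–C: 2 × 358 = 716
  C–H: 12 × 406 = 4872
  C=C: 2 × 594 = 1188
  O=O: 9 × 513 = 4617
  Σ(broken) = 11393 kJ
Bonds formed (products):
  C=O: 12 × 771 = 9252
  O–H: 12 × 448 = 5376
  Σ(formed) = 14628 kJ
ΔH = Σ(broken) − Σ(formed) = 11393 − 14628 = −3235 kJ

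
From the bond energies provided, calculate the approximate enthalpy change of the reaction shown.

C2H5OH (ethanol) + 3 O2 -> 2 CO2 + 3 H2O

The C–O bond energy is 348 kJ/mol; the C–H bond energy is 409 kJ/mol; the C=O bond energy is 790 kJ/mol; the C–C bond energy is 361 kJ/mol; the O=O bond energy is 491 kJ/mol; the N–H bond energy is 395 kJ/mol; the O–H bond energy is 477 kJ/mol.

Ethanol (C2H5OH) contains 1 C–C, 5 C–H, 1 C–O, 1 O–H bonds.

ΔH ≈ −1318 kJ

Bonds broken (reactants):
  C–C: 1 × 361 = 361
  C–H: 5 × 409 = 2045
  C–O: 1 × 348 = 348
  O–H: 1 × 477 = 477
  O=O: 3 × 491 = 1473
  Σ(broken) = 4704 kJ
Bonds formed (products):
  C=O: 4 × 790 = 3160
  O–H: 6 × 477 = 2862
  Σ(formed) = 6022 kJ
ΔH = Σ(broken) − Σ(formed) = 4704 − 6022 = −1318 kJ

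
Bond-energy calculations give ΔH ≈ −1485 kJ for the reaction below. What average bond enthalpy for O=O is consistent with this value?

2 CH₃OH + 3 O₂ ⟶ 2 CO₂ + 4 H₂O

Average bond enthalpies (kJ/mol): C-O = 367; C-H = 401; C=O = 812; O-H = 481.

Let D be the O=O bond energy.
Σ(broken) = 6×401 + 2×367 + 2×481 + 3×D = 4102 + 3D
Σ(formed) = 4×812 + 8×481 = 7096
ΔH = Σ(broken) − Σ(formed) = (4102 + 3D) − (7096) = −2994 + 3D
Setting this equal to −1485 kJ gives 3D = 1509, so D = 503 kJ/mol.

D(O=O) ≈ 503 kJ/mol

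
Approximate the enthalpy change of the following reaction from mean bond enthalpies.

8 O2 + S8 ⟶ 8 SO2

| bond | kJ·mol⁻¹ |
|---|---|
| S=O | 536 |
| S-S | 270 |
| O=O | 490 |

ΔH ≈ −2496 kJ

Bonds broken (reactants):
  O=O: 8 × 490 = 3920
  S-S: 8 × 270 = 2160
  Σ(broken) = 6080 kJ
Bonds formed (products):
  S=O: 16 × 536 = 8576
  Σ(formed) = 8576 kJ
ΔH = Σ(broken) − Σ(formed) = 6080 − 8576 = −2496 kJ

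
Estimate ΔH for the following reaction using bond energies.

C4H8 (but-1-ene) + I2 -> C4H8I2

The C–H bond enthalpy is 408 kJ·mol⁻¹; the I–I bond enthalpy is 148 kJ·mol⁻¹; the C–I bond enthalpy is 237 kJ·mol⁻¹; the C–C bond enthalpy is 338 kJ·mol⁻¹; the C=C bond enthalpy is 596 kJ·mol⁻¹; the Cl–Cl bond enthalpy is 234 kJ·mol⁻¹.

ΔH ≈ −68 kJ

Bonds broken (reactants):
  C–C: 2 × 338 = 676
  C–H: 8 × 408 = 3264
  C=C: 1 × 596 = 596
  I–I: 1 × 148 = 148
  Σ(broken) = 4684 kJ
Bonds formed (products):
  C–C: 3 × 338 = 1014
  C–H: 8 × 408 = 3264
  C–I: 2 × 237 = 474
  Σ(formed) = 4752 kJ
ΔH = Σ(broken) − Σ(formed) = 4684 − 4752 = −68 kJ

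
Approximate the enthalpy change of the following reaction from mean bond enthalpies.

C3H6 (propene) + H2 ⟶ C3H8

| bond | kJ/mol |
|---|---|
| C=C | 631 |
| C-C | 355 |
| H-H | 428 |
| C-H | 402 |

Bonds broken (reactants):
  C-C: 1 × 355 = 355
  C-H: 6 × 402 = 2412
  C=C: 1 × 631 = 631
  H-H: 1 × 428 = 428
  Σ(broken) = 3826 kJ
Bonds formed (products):
  C-C: 2 × 355 = 710
  C-H: 8 × 402 = 3216
  Σ(formed) = 3926 kJ
ΔH = Σ(broken) − Σ(formed) = 3826 − 3926 = −100 kJ

ΔH ≈ −100 kJ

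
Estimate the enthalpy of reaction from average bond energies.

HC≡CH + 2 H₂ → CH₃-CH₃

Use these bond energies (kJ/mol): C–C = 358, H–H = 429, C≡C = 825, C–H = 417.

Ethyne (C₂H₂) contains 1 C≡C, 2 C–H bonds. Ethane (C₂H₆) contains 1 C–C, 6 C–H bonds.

Bonds broken (reactants):
  C≡C: 1 × 825 = 825
  C–H: 2 × 417 = 834
  H–H: 2 × 429 = 858
  Σ(broken) = 2517 kJ
Bonds formed (products):
  C–C: 1 × 358 = 358
  C–H: 6 × 417 = 2502
  Σ(formed) = 2860 kJ
ΔH = Σ(broken) − Σ(formed) = 2517 − 2860 = −343 kJ

ΔH ≈ −343 kJ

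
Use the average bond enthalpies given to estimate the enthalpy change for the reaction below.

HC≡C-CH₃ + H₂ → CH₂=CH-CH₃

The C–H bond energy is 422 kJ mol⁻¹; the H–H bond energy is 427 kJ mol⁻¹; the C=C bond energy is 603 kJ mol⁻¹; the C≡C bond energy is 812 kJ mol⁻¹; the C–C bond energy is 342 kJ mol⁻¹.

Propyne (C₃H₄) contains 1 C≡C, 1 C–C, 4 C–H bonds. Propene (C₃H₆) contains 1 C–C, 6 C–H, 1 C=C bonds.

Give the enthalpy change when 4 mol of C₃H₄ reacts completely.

Bonds broken (reactants):
  C≡C: 1 × 812 = 812
  C–C: 1 × 342 = 342
  C–H: 4 × 422 = 1688
  H–H: 1 × 427 = 427
  Σ(broken) = 3269 kJ
Bonds formed (products):
  C–C: 1 × 342 = 342
  C–H: 6 × 422 = 2532
  C=C: 1 × 603 = 603
  Σ(formed) = 3477 kJ
ΔH = Σ(broken) − Σ(formed) = 3269 − 3477 = −208 kJ
For 4× the reaction as written: 4 × (−208) = −832 kJ

ΔH = −832 kJ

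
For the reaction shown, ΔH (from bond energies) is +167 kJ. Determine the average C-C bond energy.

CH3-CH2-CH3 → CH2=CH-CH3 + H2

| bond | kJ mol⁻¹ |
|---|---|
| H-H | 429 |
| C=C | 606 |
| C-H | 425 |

Let D be the C-C bond energy.
Σ(broken) = 2×D + 8×425 = 3400 + 2D
Σ(formed) = 1×D + 6×425 + 1×606 + 1×429 = 3585 + D
ΔH = Σ(broken) − Σ(formed) = (3400 + 2D) − (3585 + D) = −185 + D
Setting this equal to +167 kJ gives D = 352 kJ/mol.

D(C-C) ≈ 352 kJ/mol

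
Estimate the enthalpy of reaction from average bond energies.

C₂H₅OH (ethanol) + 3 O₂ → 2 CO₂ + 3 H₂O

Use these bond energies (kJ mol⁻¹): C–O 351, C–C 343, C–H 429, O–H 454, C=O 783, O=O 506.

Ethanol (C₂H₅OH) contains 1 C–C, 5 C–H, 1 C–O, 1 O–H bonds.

Bonds broken (reactants):
  C–C: 1 × 343 = 343
  C–H: 5 × 429 = 2145
  C–O: 1 × 351 = 351
  O–H: 1 × 454 = 454
  O=O: 3 × 506 = 1518
  Σ(broken) = 4811 kJ
Bonds formed (products):
  C=O: 4 × 783 = 3132
  O–H: 6 × 454 = 2724
  Σ(formed) = 5856 kJ
ΔH = Σ(broken) − Σ(formed) = 4811 − 5856 = −1045 kJ

ΔH ≈ −1045 kJ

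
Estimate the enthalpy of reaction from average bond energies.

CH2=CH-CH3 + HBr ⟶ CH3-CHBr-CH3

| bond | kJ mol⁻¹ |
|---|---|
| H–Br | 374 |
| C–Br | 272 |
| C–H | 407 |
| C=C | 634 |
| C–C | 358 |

Bonds broken (reactants):
  C–C: 1 × 358 = 358
  C–H: 6 × 407 = 2442
  C=C: 1 × 634 = 634
  H–Br: 1 × 374 = 374
  Σ(broken) = 3808 kJ
Bonds formed (products):
  C–Br: 1 × 272 = 272
  C–C: 2 × 358 = 716
  C–H: 7 × 407 = 2849
  Σ(formed) = 3837 kJ
ΔH = Σ(broken) − Σ(formed) = 3808 − 3837 = −29 kJ

ΔH ≈ −29 kJ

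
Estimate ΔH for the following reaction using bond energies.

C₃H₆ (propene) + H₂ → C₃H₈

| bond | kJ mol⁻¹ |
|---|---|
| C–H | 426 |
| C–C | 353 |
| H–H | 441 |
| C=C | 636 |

Bonds broken (reactants):
  C–C: 1 × 353 = 353
  C–H: 6 × 426 = 2556
  C=C: 1 × 636 = 636
  H–H: 1 × 441 = 441
  Σ(broken) = 3986 kJ
Bonds formed (products):
  C–C: 2 × 353 = 706
  C–H: 8 × 426 = 3408
  Σ(formed) = 4114 kJ
ΔH = Σ(broken) − Σ(formed) = 3986 − 4114 = −128 kJ

ΔH ≈ −128 kJ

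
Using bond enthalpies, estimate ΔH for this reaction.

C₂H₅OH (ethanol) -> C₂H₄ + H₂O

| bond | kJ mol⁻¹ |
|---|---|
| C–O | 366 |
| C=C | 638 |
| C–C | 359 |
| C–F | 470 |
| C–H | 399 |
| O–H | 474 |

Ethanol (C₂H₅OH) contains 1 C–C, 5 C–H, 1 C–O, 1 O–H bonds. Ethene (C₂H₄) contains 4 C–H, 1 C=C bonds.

ΔH ≈ +12 kJ

Bonds broken (reactants):
  C–C: 1 × 359 = 359
  C–H: 5 × 399 = 1995
  C–O: 1 × 366 = 366
  O–H: 1 × 474 = 474
  Σ(broken) = 3194 kJ
Bonds formed (products):
  C–H: 4 × 399 = 1596
  C=C: 1 × 638 = 638
  O–H: 2 × 474 = 948
  Σ(formed) = 3182 kJ
ΔH = Σ(broken) − Σ(formed) = 3194 − 3182 = +12 kJ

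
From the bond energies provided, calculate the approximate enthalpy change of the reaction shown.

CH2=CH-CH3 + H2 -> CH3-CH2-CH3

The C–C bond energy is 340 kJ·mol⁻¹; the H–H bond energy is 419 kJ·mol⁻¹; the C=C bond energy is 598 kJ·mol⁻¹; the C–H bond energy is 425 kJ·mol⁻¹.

Bonds broken (reactants):
  C–C: 1 × 340 = 340
  C–H: 6 × 425 = 2550
  C=C: 1 × 598 = 598
  H–H: 1 × 419 = 419
  Σ(broken) = 3907 kJ
Bonds formed (products):
  C–C: 2 × 340 = 680
  C–H: 8 × 425 = 3400
  Σ(formed) = 4080 kJ
ΔH = Σ(broken) − Σ(formed) = 3907 − 4080 = −173 kJ

ΔH ≈ −173 kJ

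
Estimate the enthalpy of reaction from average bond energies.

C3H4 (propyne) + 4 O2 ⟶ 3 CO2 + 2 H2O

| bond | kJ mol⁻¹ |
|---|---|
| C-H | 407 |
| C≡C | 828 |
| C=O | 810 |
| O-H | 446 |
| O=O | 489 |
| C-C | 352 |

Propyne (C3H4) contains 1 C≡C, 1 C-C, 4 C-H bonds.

Bonds broken (reactants):
  C≡C: 1 × 828 = 828
  C-C: 1 × 352 = 352
  C-H: 4 × 407 = 1628
  O=O: 4 × 489 = 1956
  Σ(broken) = 4764 kJ
Bonds formed (products):
  C=O: 6 × 810 = 4860
  O-H: 4 × 446 = 1784
  Σ(formed) = 6644 kJ
ΔH = Σ(broken) − Σ(formed) = 4764 − 6644 = −1880 kJ

ΔH ≈ −1880 kJ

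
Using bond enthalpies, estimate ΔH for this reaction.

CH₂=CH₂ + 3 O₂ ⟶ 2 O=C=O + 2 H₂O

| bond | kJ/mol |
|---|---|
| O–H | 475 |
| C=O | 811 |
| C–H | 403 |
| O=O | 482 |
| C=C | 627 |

Bonds broken (reactants):
  C–H: 4 × 403 = 1612
  C=C: 1 × 627 = 627
  O=O: 3 × 482 = 1446
  Σ(broken) = 3685 kJ
Bonds formed (products):
  C=O: 4 × 811 = 3244
  O–H: 4 × 475 = 1900
  Σ(formed) = 5144 kJ
ΔH = Σ(broken) − Σ(formed) = 3685 − 5144 = −1459 kJ

ΔH ≈ −1459 kJ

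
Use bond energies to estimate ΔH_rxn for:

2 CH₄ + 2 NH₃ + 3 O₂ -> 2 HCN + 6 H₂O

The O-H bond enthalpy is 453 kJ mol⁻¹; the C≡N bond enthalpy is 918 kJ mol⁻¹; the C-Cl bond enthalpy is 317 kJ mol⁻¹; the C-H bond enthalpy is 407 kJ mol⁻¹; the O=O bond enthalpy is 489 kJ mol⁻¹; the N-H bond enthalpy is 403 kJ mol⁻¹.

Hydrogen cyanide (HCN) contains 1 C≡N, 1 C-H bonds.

Bonds broken (reactants):
  C-H: 8 × 407 = 3256
  N-H: 6 × 403 = 2418
  O=O: 3 × 489 = 1467
  Σ(broken) = 7141 kJ
Bonds formed (products):
  C≡N: 2 × 918 = 1836
  C-H: 2 × 407 = 814
  O-H: 12 × 453 = 5436
  Σ(formed) = 8086 kJ
ΔH = Σ(broken) − Σ(formed) = 7141 − 8086 = −945 kJ

ΔH ≈ −945 kJ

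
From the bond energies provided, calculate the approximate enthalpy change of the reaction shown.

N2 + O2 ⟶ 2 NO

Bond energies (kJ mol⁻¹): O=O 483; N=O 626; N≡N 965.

ΔH ≈ +196 kJ

Bonds broken (reactants):
  N≡N: 1 × 965 = 965
  O=O: 1 × 483 = 483
  Σ(broken) = 1448 kJ
Bonds formed (products):
  N=O: 2 × 626 = 1252
  Σ(formed) = 1252 kJ
ΔH = Σ(broken) − Σ(formed) = 1448 − 1252 = +196 kJ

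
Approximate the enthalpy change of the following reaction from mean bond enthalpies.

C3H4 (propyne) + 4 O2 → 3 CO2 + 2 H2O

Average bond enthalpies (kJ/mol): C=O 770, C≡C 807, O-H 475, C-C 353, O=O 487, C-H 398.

Bonds broken (reactants):
  C≡C: 1 × 807 = 807
  C-C: 1 × 353 = 353
  C-H: 4 × 398 = 1592
  O=O: 4 × 487 = 1948
  Σ(broken) = 4700 kJ
Bonds formed (products):
  C=O: 6 × 770 = 4620
  O-H: 4 × 475 = 1900
  Σ(formed) = 6520 kJ
ΔH = Σ(broken) − Σ(formed) = 4700 − 6520 = −1820 kJ

ΔH ≈ −1820 kJ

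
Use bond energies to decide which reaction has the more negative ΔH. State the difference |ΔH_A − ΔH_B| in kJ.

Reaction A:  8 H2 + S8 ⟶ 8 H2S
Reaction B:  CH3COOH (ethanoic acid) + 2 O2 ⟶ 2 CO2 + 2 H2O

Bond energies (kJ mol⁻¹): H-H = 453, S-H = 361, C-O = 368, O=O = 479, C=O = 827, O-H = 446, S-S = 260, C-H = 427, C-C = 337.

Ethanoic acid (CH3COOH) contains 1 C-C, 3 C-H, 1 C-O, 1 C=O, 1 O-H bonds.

Reaction A:
  Bonds broken (reactants):
    H-H: 8 × 453 = 3624
    S-S: 8 × 260 = 2080
    Σ(broken) = 5704 kJ
  Bonds formed (products):
    S-H: 16 × 361 = 5776
    Σ(formed) = 5776 kJ
  ΔH_A = 5704 − 5776 = −72 kJ
Reaction B:
  Bonds broken (reactants):
    C-C: 1 × 337 = 337
    C-H: 3 × 427 = 1281
    C-O: 1 × 368 = 368
    C=O: 1 × 827 = 827
    O-H: 1 × 446 = 446
    O=O: 2 × 479 = 958
    Σ(broken) = 4217 kJ
  Bonds formed (products):
    C=O: 4 × 827 = 3308
    O-H: 4 × 446 = 1784
    Σ(formed) = 5092 kJ
  ΔH_B = 4217 − 5092 = −875 kJ
ΔH_A − ΔH_B = +803 kJ, so reaction B has the more negative ΔH; |ΔH_A − ΔH_B| = 803 kJ.

Reaction B, by 803 kJ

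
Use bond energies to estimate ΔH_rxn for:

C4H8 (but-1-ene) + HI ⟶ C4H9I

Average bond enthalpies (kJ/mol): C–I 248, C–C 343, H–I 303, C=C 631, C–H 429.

Bonds broken (reactants):
  C–C: 2 × 343 = 686
  C–H: 8 × 429 = 3432
  C=C: 1 × 631 = 631
  H–I: 1 × 303 = 303
  Σ(broken) = 5052 kJ
Bonds formed (products):
  C–C: 3 × 343 = 1029
  C–H: 9 × 429 = 3861
  C–I: 1 × 248 = 248
  Σ(formed) = 5138 kJ
ΔH = Σ(broken) − Σ(formed) = 5052 − 5138 = −86 kJ

ΔH ≈ −86 kJ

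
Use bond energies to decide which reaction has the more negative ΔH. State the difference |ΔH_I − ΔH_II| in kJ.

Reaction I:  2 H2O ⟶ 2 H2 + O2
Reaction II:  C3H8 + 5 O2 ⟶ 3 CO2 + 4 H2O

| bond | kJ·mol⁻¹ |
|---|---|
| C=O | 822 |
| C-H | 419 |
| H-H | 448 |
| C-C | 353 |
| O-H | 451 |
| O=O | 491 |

Reaction I:
  Bonds broken (reactants):
    O-H: 4 × 451 = 1804
    Σ(broken) = 1804 kJ
  Bonds formed (products):
    H-H: 2 × 448 = 896
    O=O: 1 × 491 = 491
    Σ(formed) = 1387 kJ
  ΔH_I = 1804 − 1387 = +417 kJ
Reaction II:
  Bonds broken (reactants):
    C-C: 2 × 353 = 706
    C-H: 8 × 419 = 3352
    O=O: 5 × 491 = 2455
    Σ(broken) = 6513 kJ
  Bonds formed (products):
    C=O: 6 × 822 = 4932
    O-H: 8 × 451 = 3608
    Σ(formed) = 8540 kJ
  ΔH_II = 6513 − 8540 = −2027 kJ
ΔH_I − ΔH_II = +2444 kJ, so reaction II has the more negative ΔH; |ΔH_I − ΔH_II| = 2444 kJ.

Reaction II, by 2444 kJ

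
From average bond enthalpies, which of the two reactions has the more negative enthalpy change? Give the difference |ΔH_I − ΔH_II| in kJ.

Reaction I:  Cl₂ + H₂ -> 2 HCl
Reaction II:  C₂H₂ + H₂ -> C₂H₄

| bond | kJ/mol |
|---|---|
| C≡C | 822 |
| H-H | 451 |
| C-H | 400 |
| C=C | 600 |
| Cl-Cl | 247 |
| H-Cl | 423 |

Reaction I, by 21 kJ

Reaction I:
  Bonds broken (reactants):
    Cl-Cl: 1 × 247 = 247
    H-H: 1 × 451 = 451
    Σ(broken) = 698 kJ
  Bonds formed (products):
    H-Cl: 2 × 423 = 846
    Σ(formed) = 846 kJ
  ΔH_I = 698 − 846 = −148 kJ
Reaction II:
  Bonds broken (reactants):
    C≡C: 1 × 822 = 822
    C-H: 2 × 400 = 800
    H-H: 1 × 451 = 451
    Σ(broken) = 2073 kJ
  Bonds formed (products):
    C-H: 4 × 400 = 1600
    C=C: 1 × 600 = 600
    Σ(formed) = 2200 kJ
  ΔH_II = 2073 − 2200 = −127 kJ
ΔH_I − ΔH_II = −21 kJ, so reaction I has the more negative ΔH; |ΔH_I − ΔH_II| = 21 kJ.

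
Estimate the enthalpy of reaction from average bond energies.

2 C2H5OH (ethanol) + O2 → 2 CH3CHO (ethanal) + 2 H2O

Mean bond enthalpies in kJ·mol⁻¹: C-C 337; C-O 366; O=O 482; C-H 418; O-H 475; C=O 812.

Bonds broken (reactants):
  C-C: 2 × 337 = 674
  C-H: 10 × 418 = 4180
  C-O: 2 × 366 = 732
  O-H: 2 × 475 = 950
  O=O: 1 × 482 = 482
  Σ(broken) = 7018 kJ
Bonds formed (products):
  C-C: 2 × 337 = 674
  C-H: 8 × 418 = 3344
  C=O: 2 × 812 = 1624
  O-H: 4 × 475 = 1900
  Σ(formed) = 7542 kJ
ΔH = Σ(broken) − Σ(formed) = 7018 − 7542 = −524 kJ

ΔH ≈ −524 kJ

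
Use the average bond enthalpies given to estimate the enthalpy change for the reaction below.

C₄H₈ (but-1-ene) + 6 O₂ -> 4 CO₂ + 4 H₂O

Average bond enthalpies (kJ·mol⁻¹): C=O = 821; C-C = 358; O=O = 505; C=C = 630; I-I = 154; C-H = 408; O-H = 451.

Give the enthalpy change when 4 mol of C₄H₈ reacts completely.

Bonds broken (reactants):
  C-C: 2 × 358 = 716
  C-H: 8 × 408 = 3264
  C=C: 1 × 630 = 630
  O=O: 6 × 505 = 3030
  Σ(broken) = 7640 kJ
Bonds formed (products):
  C=O: 8 × 821 = 6568
  O-H: 8 × 451 = 3608
  Σ(formed) = 10176 kJ
ΔH = Σ(broken) − Σ(formed) = 7640 − 10176 = −2536 kJ
For 4× the reaction as written: 4 × (−2536) = −10144 kJ

ΔH = −10144 kJ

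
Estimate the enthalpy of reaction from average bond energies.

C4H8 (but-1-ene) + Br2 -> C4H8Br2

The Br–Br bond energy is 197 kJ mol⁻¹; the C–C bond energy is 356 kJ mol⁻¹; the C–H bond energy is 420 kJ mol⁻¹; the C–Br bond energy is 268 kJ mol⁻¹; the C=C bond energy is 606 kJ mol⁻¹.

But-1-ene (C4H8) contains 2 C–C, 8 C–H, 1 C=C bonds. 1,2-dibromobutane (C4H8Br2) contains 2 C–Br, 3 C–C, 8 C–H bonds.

Bonds broken (reactants):
  Br–Br: 1 × 197 = 197
  C–C: 2 × 356 = 712
  C–H: 8 × 420 = 3360
  C=C: 1 × 606 = 606
  Σ(broken) = 4875 kJ
Bonds formed (products):
  C–Br: 2 × 268 = 536
  C–C: 3 × 356 = 1068
  C–H: 8 × 420 = 3360
  Σ(formed) = 4964 kJ
ΔH = Σ(broken) − Σ(formed) = 4875 − 4964 = −89 kJ

ΔH ≈ −89 kJ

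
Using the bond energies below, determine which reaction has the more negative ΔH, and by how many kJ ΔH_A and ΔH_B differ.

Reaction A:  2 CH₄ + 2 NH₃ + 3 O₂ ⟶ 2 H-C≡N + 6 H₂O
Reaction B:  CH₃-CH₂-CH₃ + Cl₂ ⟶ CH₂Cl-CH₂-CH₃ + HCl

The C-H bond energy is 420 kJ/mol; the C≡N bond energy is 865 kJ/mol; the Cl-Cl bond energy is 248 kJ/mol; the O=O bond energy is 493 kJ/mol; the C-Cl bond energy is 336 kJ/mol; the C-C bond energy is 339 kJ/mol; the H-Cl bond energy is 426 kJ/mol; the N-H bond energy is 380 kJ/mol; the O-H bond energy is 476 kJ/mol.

Reaction A, by 1069 kJ

Reaction A:
  Bonds broken (reactants):
    C-H: 8 × 420 = 3360
    N-H: 6 × 380 = 2280
    O=O: 3 × 493 = 1479
    Σ(broken) = 7119 kJ
  Bonds formed (products):
    C≡N: 2 × 865 = 1730
    C-H: 2 × 420 = 840
    O-H: 12 × 476 = 5712
    Σ(formed) = 8282 kJ
  ΔH_A = 7119 − 8282 = −1163 kJ
Reaction B:
  Bonds broken (reactants):
    C-C: 2 × 339 = 678
    C-H: 8 × 420 = 3360
    Cl-Cl: 1 × 248 = 248
    Σ(broken) = 4286 kJ
  Bonds formed (products):
    C-C: 2 × 339 = 678
    C-Cl: 1 × 336 = 336
    C-H: 7 × 420 = 2940
    H-Cl: 1 × 426 = 426
    Σ(formed) = 4380 kJ
  ΔH_B = 4286 − 4380 = −94 kJ
ΔH_A − ΔH_B = −1069 kJ, so reaction A has the more negative ΔH; |ΔH_A − ΔH_B| = 1069 kJ.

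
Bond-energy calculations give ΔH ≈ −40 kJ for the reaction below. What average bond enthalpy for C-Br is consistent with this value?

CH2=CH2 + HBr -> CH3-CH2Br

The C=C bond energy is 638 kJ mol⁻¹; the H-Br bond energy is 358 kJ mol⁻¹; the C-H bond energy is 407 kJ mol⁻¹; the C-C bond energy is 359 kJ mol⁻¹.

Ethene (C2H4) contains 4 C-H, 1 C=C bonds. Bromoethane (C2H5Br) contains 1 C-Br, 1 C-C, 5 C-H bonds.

D(C-Br) ≈ 270 kJ/mol

Let D be the C-Br bond energy.
Σ(broken) = 4×407 + 1×638 + 1×358 = 2624
Σ(formed) = 1×D + 1×359 + 5×407 = 2394 + D
ΔH = Σ(broken) − Σ(formed) = (2624) − (2394 + D) = +230 − D
Setting this equal to −40 kJ gives D = 270 kJ/mol.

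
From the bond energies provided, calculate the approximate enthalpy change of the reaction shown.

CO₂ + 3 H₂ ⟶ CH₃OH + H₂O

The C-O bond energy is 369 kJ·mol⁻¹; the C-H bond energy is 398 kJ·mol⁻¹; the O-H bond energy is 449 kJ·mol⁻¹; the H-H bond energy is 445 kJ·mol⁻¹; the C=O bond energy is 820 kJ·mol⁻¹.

ΔH ≈ +65 kJ

Bonds broken (reactants):
  C=O: 2 × 820 = 1640
  H-H: 3 × 445 = 1335
  Σ(broken) = 2975 kJ
Bonds formed (products):
  C-H: 3 × 398 = 1194
  C-O: 1 × 369 = 369
  O-H: 3 × 449 = 1347
  Σ(formed) = 2910 kJ
ΔH = Σ(broken) − Σ(formed) = 2975 − 2910 = +65 kJ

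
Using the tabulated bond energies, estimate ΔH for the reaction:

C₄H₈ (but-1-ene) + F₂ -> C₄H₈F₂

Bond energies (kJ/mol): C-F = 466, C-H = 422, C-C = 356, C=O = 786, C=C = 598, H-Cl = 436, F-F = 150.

ΔH ≈ −540 kJ

Bonds broken (reactants):
  C-C: 2 × 356 = 712
  C-H: 8 × 422 = 3376
  C=C: 1 × 598 = 598
  F-F: 1 × 150 = 150
  Σ(broken) = 4836 kJ
Bonds formed (products):
  C-C: 3 × 356 = 1068
  C-F: 2 × 466 = 932
  C-H: 8 × 422 = 3376
  Σ(formed) = 5376 kJ
ΔH = Σ(broken) − Σ(formed) = 4836 − 5376 = −540 kJ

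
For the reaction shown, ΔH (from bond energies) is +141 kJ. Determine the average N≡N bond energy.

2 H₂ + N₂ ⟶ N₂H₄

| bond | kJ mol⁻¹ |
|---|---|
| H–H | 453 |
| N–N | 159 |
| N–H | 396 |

Let D be the N≡N bond energy.
Σ(broken) = 2×453 + 1×D = 906 + D
Σ(formed) = 4×396 + 1×159 = 1743
ΔH = Σ(broken) − Σ(formed) = (906 + D) − (1743) = −837 + D
Setting this equal to +141 kJ gives D = 978 kJ/mol.

D(N≡N) ≈ 978 kJ/mol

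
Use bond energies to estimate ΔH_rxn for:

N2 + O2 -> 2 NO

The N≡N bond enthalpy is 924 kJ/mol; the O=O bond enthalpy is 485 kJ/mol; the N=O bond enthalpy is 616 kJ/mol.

Bonds broken (reactants):
  N≡N: 1 × 924 = 924
  O=O: 1 × 485 = 485
  Σ(broken) = 1409 kJ
Bonds formed (products):
  N=O: 2 × 616 = 1232
  Σ(formed) = 1232 kJ
ΔH = Σ(broken) − Σ(formed) = 1409 − 1232 = +177 kJ

ΔH ≈ +177 kJ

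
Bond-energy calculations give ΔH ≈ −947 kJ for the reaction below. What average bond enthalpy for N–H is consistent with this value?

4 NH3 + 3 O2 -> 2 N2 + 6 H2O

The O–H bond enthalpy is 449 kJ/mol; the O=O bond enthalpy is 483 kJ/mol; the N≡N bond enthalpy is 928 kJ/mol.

Let D be the N–H bond energy.
Σ(broken) = 12×D + 3×483 = 1449 + 12D
Σ(formed) = 2×928 + 12×449 = 7244
ΔH = Σ(broken) − Σ(formed) = (1449 + 12D) − (7244) = −5795 + 12D
Setting this equal to −947 kJ gives 12D = 4848, so D = 404 kJ/mol.

D(N–H) ≈ 404 kJ/mol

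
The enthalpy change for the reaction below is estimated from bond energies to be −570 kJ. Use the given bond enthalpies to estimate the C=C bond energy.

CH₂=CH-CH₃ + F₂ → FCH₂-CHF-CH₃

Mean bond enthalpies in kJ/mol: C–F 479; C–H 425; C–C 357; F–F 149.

D(C=C) ≈ 596 kJ/mol

Let D be the C=C bond energy.
Σ(broken) = 1×357 + 6×425 + 1×D + 1×149 = 3056 + D
Σ(formed) = 2×357 + 2×479 + 6×425 = 4222
ΔH = Σ(broken) − Σ(formed) = (3056 + D) − (4222) = −1166 + D
Setting this equal to −570 kJ gives D = 596 kJ/mol.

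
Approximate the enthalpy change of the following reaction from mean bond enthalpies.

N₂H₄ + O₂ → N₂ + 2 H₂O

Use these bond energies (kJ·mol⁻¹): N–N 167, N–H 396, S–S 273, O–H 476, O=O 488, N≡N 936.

ΔH ≈ −601 kJ

Bonds broken (reactants):
  N–H: 4 × 396 = 1584
  N–N: 1 × 167 = 167
  O=O: 1 × 488 = 488
  Σ(broken) = 2239 kJ
Bonds formed (products):
  N≡N: 1 × 936 = 936
  O–H: 4 × 476 = 1904
  Σ(formed) = 2840 kJ
ΔH = Σ(broken) − Σ(formed) = 2239 − 2840 = −601 kJ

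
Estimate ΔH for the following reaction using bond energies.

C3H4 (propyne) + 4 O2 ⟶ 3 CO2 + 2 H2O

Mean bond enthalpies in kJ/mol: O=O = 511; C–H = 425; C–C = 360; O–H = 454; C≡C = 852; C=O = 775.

ΔH ≈ −1510 kJ

Bonds broken (reactants):
  C≡C: 1 × 852 = 852
  C–C: 1 × 360 = 360
  C–H: 4 × 425 = 1700
  O=O: 4 × 511 = 2044
  Σ(broken) = 4956 kJ
Bonds formed (products):
  C=O: 6 × 775 = 4650
  O–H: 4 × 454 = 1816
  Σ(formed) = 6466 kJ
ΔH = Σ(broken) − Σ(formed) = 4956 − 6466 = −1510 kJ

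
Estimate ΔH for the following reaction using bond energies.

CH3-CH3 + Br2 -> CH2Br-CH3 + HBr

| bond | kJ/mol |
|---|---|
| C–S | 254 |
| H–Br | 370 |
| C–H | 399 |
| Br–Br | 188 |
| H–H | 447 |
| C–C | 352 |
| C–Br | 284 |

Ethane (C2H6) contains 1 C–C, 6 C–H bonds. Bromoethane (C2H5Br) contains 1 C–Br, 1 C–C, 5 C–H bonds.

ΔH ≈ −67 kJ

Bonds broken (reactants):
  Br–Br: 1 × 188 = 188
  C–C: 1 × 352 = 352
  C–H: 6 × 399 = 2394
  Σ(broken) = 2934 kJ
Bonds formed (products):
  C–Br: 1 × 284 = 284
  C–C: 1 × 352 = 352
  C–H: 5 × 399 = 1995
  H–Br: 1 × 370 = 370
  Σ(formed) = 3001 kJ
ΔH = Σ(broken) − Σ(formed) = 2934 − 3001 = −67 kJ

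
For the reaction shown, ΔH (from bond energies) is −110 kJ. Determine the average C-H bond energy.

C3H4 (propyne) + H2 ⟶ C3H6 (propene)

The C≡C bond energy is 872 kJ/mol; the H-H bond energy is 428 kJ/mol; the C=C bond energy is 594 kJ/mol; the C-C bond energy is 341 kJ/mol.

Let D be the C-H bond energy.
Σ(broken) = 1×872 + 1×341 + 4×D + 1×428 = 1641 + 4D
Σ(formed) = 1×341 + 6×D + 1×594 = 935 + 6D
ΔH = Σ(broken) − Σ(formed) = (1641 + 4D) − (935 + 6D) = +706 − 2D
Setting this equal to −110 kJ gives 2D = 816, so D = 408 kJ/mol.

D(C-H) ≈ 408 kJ/mol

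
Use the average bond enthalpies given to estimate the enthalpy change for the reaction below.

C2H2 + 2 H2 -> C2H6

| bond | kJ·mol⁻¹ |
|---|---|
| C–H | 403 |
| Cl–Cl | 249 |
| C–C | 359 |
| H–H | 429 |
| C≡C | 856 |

Bonds broken (reactants):
  C≡C: 1 × 856 = 856
  C–H: 2 × 403 = 806
  H–H: 2 × 429 = 858
  Σ(broken) = 2520 kJ
Bonds formed (products):
  C–C: 1 × 359 = 359
  C–H: 6 × 403 = 2418
  Σ(formed) = 2777 kJ
ΔH = Σ(broken) − Σ(formed) = 2520 − 2777 = −257 kJ

ΔH ≈ −257 kJ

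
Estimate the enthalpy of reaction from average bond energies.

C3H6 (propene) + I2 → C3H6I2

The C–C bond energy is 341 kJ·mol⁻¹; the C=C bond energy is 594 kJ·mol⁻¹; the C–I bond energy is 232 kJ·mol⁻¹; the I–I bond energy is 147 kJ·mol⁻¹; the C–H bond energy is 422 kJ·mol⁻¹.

Bonds broken (reactants):
  C–C: 1 × 341 = 341
  C–H: 6 × 422 = 2532
  C=C: 1 × 594 = 594
  I–I: 1 × 147 = 147
  Σ(broken) = 3614 kJ
Bonds formed (products):
  C–C: 2 × 341 = 682
  C–H: 6 × 422 = 2532
  C–I: 2 × 232 = 464
  Σ(formed) = 3678 kJ
ΔH = Σ(broken) − Σ(formed) = 3614 − 3678 = −64 kJ

ΔH ≈ −64 kJ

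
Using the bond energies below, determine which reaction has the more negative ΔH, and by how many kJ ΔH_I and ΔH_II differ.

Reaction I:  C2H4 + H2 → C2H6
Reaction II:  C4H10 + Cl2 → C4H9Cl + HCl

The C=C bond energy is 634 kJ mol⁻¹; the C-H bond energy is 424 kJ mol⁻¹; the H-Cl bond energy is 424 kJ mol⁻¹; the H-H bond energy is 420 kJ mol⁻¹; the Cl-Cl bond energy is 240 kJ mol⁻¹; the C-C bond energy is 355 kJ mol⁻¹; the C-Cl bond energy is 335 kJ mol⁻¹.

Reaction I, by 54 kJ

Reaction I:
  Bonds broken (reactants):
    C-H: 4 × 424 = 1696
    C=C: 1 × 634 = 634
    H-H: 1 × 420 = 420
    Σ(broken) = 2750 kJ
  Bonds formed (products):
    C-C: 1 × 355 = 355
    C-H: 6 × 424 = 2544
    Σ(formed) = 2899 kJ
  ΔH_I = 2750 − 2899 = −149 kJ
Reaction II:
  Bonds broken (reactants):
    C-C: 3 × 355 = 1065
    C-H: 10 × 424 = 4240
    Cl-Cl: 1 × 240 = 240
    Σ(broken) = 5545 kJ
  Bonds formed (products):
    C-C: 3 × 355 = 1065
    C-Cl: 1 × 335 = 335
    C-H: 9 × 424 = 3816
    H-Cl: 1 × 424 = 424
    Σ(formed) = 5640 kJ
  ΔH_II = 5545 − 5640 = −95 kJ
ΔH_I − ΔH_II = −54 kJ, so reaction I has the more negative ΔH; |ΔH_I − ΔH_II| = 54 kJ.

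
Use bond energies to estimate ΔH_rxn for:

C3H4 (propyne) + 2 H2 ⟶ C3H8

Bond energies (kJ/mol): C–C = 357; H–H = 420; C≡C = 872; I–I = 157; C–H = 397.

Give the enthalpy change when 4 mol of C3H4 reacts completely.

ΔH = −932 kJ

Bonds broken (reactants):
  C≡C: 1 × 872 = 872
  C–C: 1 × 357 = 357
  C–H: 4 × 397 = 1588
  H–H: 2 × 420 = 840
  Σ(broken) = 3657 kJ
Bonds formed (products):
  C–C: 2 × 357 = 714
  C–H: 8 × 397 = 3176
  Σ(formed) = 3890 kJ
ΔH = Σ(broken) − Σ(formed) = 3657 − 3890 = −233 kJ
For 4× the reaction as written: 4 × (−233) = −932 kJ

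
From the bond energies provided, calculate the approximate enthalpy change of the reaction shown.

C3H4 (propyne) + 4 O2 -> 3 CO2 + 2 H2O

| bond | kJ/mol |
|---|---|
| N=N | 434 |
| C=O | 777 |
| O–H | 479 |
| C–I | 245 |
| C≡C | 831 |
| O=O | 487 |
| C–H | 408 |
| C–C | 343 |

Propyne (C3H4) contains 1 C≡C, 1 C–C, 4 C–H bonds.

Bonds broken (reactants):
  C≡C: 1 × 831 = 831
  C–C: 1 × 343 = 343
  C–H: 4 × 408 = 1632
  O=O: 4 × 487 = 1948
  Σ(broken) = 4754 kJ
Bonds formed (products):
  C=O: 6 × 777 = 4662
  O–H: 4 × 479 = 1916
  Σ(formed) = 6578 kJ
ΔH = Σ(broken) − Σ(formed) = 4754 − 6578 = −1824 kJ

ΔH ≈ −1824 kJ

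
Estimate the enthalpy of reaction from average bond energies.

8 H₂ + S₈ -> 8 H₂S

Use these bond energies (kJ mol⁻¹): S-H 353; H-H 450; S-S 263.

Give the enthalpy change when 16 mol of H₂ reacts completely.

Bonds broken (reactants):
  H-H: 8 × 450 = 3600
  S-S: 8 × 263 = 2104
  Σ(broken) = 5704 kJ
Bonds formed (products):
  S-H: 16 × 353 = 5648
  Σ(formed) = 5648 kJ
ΔH = Σ(broken) − Σ(formed) = 5704 − 5648 = +56 kJ
For 2× the reaction as written: 2 × (+56) = +112 kJ

ΔH = +112 kJ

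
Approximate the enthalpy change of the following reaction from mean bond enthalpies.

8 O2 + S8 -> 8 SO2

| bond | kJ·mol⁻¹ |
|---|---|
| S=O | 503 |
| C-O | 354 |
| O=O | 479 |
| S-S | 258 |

ΔH ≈ −2152 kJ

Bonds broken (reactants):
  O=O: 8 × 479 = 3832
  S-S: 8 × 258 = 2064
  Σ(broken) = 5896 kJ
Bonds formed (products):
  S=O: 16 × 503 = 8048
  Σ(formed) = 8048 kJ
ΔH = Σ(broken) − Σ(formed) = 5896 − 8048 = −2152 kJ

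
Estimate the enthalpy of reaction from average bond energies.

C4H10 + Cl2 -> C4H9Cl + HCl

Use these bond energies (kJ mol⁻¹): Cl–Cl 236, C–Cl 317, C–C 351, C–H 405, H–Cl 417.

Bonds broken (reactants):
  C–C: 3 × 351 = 1053
  C–H: 10 × 405 = 4050
  Cl–Cl: 1 × 236 = 236
  Σ(broken) = 5339 kJ
Bonds formed (products):
  C–C: 3 × 351 = 1053
  C–Cl: 1 × 317 = 317
  C–H: 9 × 405 = 3645
  H–Cl: 1 × 417 = 417
  Σ(formed) = 5432 kJ
ΔH = Σ(broken) − Σ(formed) = 5339 − 5432 = −93 kJ

ΔH ≈ −93 kJ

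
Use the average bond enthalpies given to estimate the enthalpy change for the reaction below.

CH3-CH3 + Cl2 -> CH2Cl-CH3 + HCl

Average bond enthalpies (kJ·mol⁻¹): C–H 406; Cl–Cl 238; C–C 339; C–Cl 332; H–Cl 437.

ΔH ≈ −125 kJ

Bonds broken (reactants):
  C–C: 1 × 339 = 339
  C–H: 6 × 406 = 2436
  Cl–Cl: 1 × 238 = 238
  Σ(broken) = 3013 kJ
Bonds formed (products):
  C–C: 1 × 339 = 339
  C–Cl: 1 × 332 = 332
  C–H: 5 × 406 = 2030
  H–Cl: 1 × 437 = 437
  Σ(formed) = 3138 kJ
ΔH = Σ(broken) − Σ(formed) = 3013 − 3138 = −125 kJ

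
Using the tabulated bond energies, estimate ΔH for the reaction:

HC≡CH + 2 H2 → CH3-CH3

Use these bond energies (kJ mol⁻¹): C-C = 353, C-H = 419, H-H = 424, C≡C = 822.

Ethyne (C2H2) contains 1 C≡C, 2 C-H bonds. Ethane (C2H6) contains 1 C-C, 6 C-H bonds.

Bonds broken (reactants):
  C≡C: 1 × 822 = 822
  C-H: 2 × 419 = 838
  H-H: 2 × 424 = 848
  Σ(broken) = 2508 kJ
Bonds formed (products):
  C-C: 1 × 353 = 353
  C-H: 6 × 419 = 2514
  Σ(formed) = 2867 kJ
ΔH = Σ(broken) − Σ(formed) = 2508 − 2867 = −359 kJ

ΔH ≈ −359 kJ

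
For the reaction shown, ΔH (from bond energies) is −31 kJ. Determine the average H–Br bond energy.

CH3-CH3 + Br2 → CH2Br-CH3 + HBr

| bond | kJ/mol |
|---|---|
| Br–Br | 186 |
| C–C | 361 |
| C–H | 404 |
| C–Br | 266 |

Let D be the H–Br bond energy.
Σ(broken) = 1×186 + 1×361 + 6×404 = 2971
Σ(formed) = 1×266 + 1×361 + 5×404 + 1×D = 2647 + D
ΔH = Σ(broken) − Σ(formed) = (2971) − (2647 + D) = +324 − D
Setting this equal to −31 kJ gives D = 355 kJ/mol.

D(H–Br) ≈ 355 kJ/mol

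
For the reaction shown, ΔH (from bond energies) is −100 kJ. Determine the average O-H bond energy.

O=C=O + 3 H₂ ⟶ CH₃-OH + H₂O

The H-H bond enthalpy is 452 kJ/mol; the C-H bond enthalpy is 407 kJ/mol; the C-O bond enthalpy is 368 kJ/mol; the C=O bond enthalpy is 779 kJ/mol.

D(O-H) ≈ 475 kJ/mol

Let D be the O-H bond energy.
Σ(broken) = 2×779 + 3×452 = 2914
Σ(formed) = 3×407 + 1×368 + 3×D = 1589 + 3D
ΔH = Σ(broken) − Σ(formed) = (2914) − (1589 + 3D) = +1325 − 3D
Setting this equal to −100 kJ gives 3D = 1425, so D = 475 kJ/mol.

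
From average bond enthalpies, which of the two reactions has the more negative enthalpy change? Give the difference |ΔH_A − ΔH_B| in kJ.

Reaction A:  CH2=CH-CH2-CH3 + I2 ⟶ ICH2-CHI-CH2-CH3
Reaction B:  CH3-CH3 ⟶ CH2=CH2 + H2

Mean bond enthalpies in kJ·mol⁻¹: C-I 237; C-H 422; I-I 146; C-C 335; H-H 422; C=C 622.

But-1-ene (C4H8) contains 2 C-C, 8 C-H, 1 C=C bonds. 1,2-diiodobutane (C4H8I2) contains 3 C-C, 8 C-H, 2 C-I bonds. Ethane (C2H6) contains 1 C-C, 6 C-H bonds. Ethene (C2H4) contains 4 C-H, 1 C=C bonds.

Reaction A, by 176 kJ

Reaction A:
  Bonds broken (reactants):
    C-C: 2 × 335 = 670
    C-H: 8 × 422 = 3376
    C=C: 1 × 622 = 622
    I-I: 1 × 146 = 146
    Σ(broken) = 4814 kJ
  Bonds formed (products):
    C-C: 3 × 335 = 1005
    C-H: 8 × 422 = 3376
    C-I: 2 × 237 = 474
    Σ(formed) = 4855 kJ
  ΔH_A = 4814 − 4855 = −41 kJ
Reaction B:
  Bonds broken (reactants):
    C-C: 1 × 335 = 335
    C-H: 6 × 422 = 2532
    Σ(broken) = 2867 kJ
  Bonds formed (products):
    C-H: 4 × 422 = 1688
    C=C: 1 × 622 = 622
    H-H: 1 × 422 = 422
    Σ(formed) = 2732 kJ
  ΔH_B = 2867 − 2732 = +135 kJ
ΔH_A − ΔH_B = −176 kJ, so reaction A has the more negative ΔH; |ΔH_A − ΔH_B| = 176 kJ.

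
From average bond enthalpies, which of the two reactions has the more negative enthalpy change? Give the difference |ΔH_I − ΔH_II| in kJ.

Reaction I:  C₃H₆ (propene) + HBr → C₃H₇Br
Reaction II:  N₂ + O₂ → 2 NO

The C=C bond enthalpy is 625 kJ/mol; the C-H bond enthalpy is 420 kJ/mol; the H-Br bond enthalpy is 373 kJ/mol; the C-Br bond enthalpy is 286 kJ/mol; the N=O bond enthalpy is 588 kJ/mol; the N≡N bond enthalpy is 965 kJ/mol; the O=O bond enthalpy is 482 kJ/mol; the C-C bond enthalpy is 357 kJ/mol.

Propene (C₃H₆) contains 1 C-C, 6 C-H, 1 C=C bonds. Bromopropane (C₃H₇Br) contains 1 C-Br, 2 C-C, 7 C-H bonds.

Reaction I, by 336 kJ

Reaction I:
  Bonds broken (reactants):
    C-C: 1 × 357 = 357
    C-H: 6 × 420 = 2520
    C=C: 1 × 625 = 625
    H-Br: 1 × 373 = 373
    Σ(broken) = 3875 kJ
  Bonds formed (products):
    C-Br: 1 × 286 = 286
    C-C: 2 × 357 = 714
    C-H: 7 × 420 = 2940
    Σ(formed) = 3940 kJ
  ΔH_I = 3875 − 3940 = −65 kJ
Reaction II:
  Bonds broken (reactants):
    N≡N: 1 × 965 = 965
    O=O: 1 × 482 = 482
    Σ(broken) = 1447 kJ
  Bonds formed (products):
    N=O: 2 × 588 = 1176
    Σ(formed) = 1176 kJ
  ΔH_II = 1447 − 1176 = +271 kJ
ΔH_I − ΔH_II = −336 kJ, so reaction I has the more negative ΔH; |ΔH_I − ΔH_II| = 336 kJ.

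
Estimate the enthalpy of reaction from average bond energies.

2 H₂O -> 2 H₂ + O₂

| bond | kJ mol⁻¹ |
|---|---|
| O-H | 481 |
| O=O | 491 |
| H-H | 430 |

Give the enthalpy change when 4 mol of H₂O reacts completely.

ΔH = +1146 kJ

Bonds broken (reactants):
  O-H: 4 × 481 = 1924
  Σ(broken) = 1924 kJ
Bonds formed (products):
  H-H: 2 × 430 = 860
  O=O: 1 × 491 = 491
  Σ(formed) = 1351 kJ
ΔH = Σ(broken) − Σ(formed) = 1924 − 1351 = +573 kJ
For 2× the reaction as written: 2 × (+573) = +1146 kJ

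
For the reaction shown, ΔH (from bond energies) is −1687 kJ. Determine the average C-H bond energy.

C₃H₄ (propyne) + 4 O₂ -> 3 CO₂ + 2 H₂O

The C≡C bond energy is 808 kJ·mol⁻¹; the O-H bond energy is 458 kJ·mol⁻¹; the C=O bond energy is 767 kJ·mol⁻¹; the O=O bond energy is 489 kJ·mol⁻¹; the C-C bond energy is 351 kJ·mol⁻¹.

Let D be the C-H bond energy.
Σ(broken) = 1×808 + 1×351 + 4×D + 4×489 = 3115 + 4D
Σ(formed) = 6×767 + 4×458 = 6434
ΔH = Σ(broken) − Σ(formed) = (3115 + 4D) − (6434) = −3319 + 4D
Setting this equal to −1687 kJ gives 4D = 1632, so D = 408 kJ/mol.

D(C-H) ≈ 408 kJ/mol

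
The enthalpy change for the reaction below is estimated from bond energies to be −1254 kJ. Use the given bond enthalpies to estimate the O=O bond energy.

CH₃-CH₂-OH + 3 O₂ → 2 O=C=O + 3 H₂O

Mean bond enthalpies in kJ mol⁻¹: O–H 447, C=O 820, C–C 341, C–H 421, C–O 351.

D(O=O) ≈ 488 kJ/mol

Let D be the O=O bond energy.
Σ(broken) = 1×341 + 5×421 + 1×351 + 1×447 + 3×D = 3244 + 3D
Σ(formed) = 4×820 + 6×447 = 5962
ΔH = Σ(broken) − Σ(formed) = (3244 + 3D) − (5962) = −2718 + 3D
Setting this equal to −1254 kJ gives 3D = 1464, so D = 488 kJ/mol.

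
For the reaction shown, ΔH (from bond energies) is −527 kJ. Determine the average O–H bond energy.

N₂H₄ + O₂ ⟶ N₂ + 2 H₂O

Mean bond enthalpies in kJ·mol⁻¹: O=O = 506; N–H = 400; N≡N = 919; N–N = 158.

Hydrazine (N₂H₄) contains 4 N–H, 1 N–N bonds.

Let D be the O–H bond energy.
Σ(broken) = 4×400 + 1×158 + 1×506 = 2264
Σ(formed) = 1×919 + 4×D = 919 + 4D
ΔH = Σ(broken) − Σ(formed) = (2264) − (919 + 4D) = +1345 − 4D
Setting this equal to −527 kJ gives 4D = 1872, so D = 468 kJ/mol.

D(O–H) ≈ 468 kJ/mol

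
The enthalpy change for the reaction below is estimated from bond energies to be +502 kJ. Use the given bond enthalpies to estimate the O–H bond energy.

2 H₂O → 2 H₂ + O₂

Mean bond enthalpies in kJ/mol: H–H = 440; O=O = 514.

Let D be the O–H bond energy.
Σ(broken) = 4×D = 4D
Σ(formed) = 2×440 + 1×514 = 1394
ΔH = Σ(broken) − Σ(formed) = (4D) − (1394) = −1394 + 4D
Setting this equal to +502 kJ gives 4D = 1896, so D = 474 kJ/mol.

D(O–H) ≈ 474 kJ/mol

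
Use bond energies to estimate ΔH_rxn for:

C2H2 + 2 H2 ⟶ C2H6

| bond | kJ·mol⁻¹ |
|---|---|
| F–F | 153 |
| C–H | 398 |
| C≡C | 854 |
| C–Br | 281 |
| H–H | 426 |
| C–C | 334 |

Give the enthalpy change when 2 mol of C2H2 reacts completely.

Bonds broken (reactants):
  C≡C: 1 × 854 = 854
  C–H: 2 × 398 = 796
  H–H: 2 × 426 = 852
  Σ(broken) = 2502 kJ
Bonds formed (products):
  C–C: 1 × 334 = 334
  C–H: 6 × 398 = 2388
  Σ(formed) = 2722 kJ
ΔH = Σ(broken) − Σ(formed) = 2502 − 2722 = −220 kJ
For 2× the reaction as written: 2 × (−220) = −440 kJ

ΔH = −440 kJ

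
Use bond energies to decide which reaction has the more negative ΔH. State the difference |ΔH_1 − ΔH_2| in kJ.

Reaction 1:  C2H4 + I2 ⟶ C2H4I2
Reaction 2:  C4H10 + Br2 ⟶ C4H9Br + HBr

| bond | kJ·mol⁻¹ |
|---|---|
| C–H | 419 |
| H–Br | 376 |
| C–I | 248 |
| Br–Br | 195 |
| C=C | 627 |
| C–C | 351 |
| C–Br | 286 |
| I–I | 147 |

Reaction 1, by 25 kJ

Reaction 1:
  Bonds broken (reactants):
    C–H: 4 × 419 = 1676
    C=C: 1 × 627 = 627
    I–I: 1 × 147 = 147
    Σ(broken) = 2450 kJ
  Bonds formed (products):
    C–C: 1 × 351 = 351
    C–H: 4 × 419 = 1676
    C–I: 2 × 248 = 496
    Σ(formed) = 2523 kJ
  ΔH_1 = 2450 − 2523 = −73 kJ
Reaction 2:
  Bonds broken (reactants):
    Br–Br: 1 × 195 = 195
    C–C: 3 × 351 = 1053
    C–H: 10 × 419 = 4190
    Σ(broken) = 5438 kJ
  Bonds formed (products):
    C–Br: 1 × 286 = 286
    C–C: 3 × 351 = 1053
    C–H: 9 × 419 = 3771
    H–Br: 1 × 376 = 376
    Σ(formed) = 5486 kJ
  ΔH_2 = 5438 − 5486 = −48 kJ
ΔH_1 − ΔH_2 = −25 kJ, so reaction 1 has the more negative ΔH; |ΔH_1 − ΔH_2| = 25 kJ.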